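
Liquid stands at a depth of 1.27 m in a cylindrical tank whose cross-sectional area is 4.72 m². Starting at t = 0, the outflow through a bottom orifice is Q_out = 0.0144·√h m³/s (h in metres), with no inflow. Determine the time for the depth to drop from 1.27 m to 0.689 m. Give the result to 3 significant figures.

With no inflow, A dh/dt = −0.0144 √h.
Separate and integrate: 2(√h − √h₀) = −(0.0144/A) t.
t = 2A(√h₀ − √h)/0.0144 = 2·4.72·(√1.27 − √0.689)/0.0144
  = 9.4400 × (1.1269 − 0.83006) / 0.0144 = 194.62 s.

195 s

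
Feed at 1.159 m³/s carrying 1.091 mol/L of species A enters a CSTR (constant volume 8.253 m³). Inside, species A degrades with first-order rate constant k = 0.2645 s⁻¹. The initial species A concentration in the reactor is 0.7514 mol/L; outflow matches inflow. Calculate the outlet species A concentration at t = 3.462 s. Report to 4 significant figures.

Species balance: V dC/dt = Q C_in − Q C − k V C.
dC/dt = (Q/V) C_in − (Q/V + k) C; effective rate a = Q/V + k = 0.140434 + 0.2645 = 0.404934 s⁻¹.
C_ss = Q C_in/(Q + kV) = 0.378366 mol/L; C(t) = C_ss + (C₀ − C_ss) e^(−a t).
C(3.462) = 0.378366 + (0.373034)·e^(−0.404934·3.462) = 0.378366 + (0.373034)·0.246134 = 0.470182 mol/L.

0.4702 mol/L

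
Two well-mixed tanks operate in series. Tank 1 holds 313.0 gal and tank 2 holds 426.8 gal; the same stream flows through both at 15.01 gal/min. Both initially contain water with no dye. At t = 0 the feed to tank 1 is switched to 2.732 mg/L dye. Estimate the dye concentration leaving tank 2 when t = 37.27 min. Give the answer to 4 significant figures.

1.227 mg/L

Species balance on tank i: dCᵢ/dt = (Cᵢ₋₁ − Cᵢ)/τᵢ with τᵢ = Vᵢ/Q.
τ₁ = 313.0/15.01 = 20.8528 min; τ₂ = 426.8/15.01 = 28.4344 min.
Solving the cascade with C₁(0)=C₂(0)=0 gives C₂(t) = C_in[1 − (τ₁ e^(−t/τ₁) − τ₂ e^(−t/τ₂))/(τ₁ − τ₂)].
At t = 37.27: e^(−t/τ₁) = 0.167413, e^(−t/τ₂) = 0.269621.
C₂ = 2.732·[1 − (20.8528·0.167413 − 28.4344·0.269621)/(-7.58161)] = 2.732·0.449261 = 1.22738 mg/L.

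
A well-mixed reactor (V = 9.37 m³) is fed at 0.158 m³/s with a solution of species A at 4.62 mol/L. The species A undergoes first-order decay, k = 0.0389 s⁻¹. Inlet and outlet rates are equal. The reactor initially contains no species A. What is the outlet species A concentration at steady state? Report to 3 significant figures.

Species balance: V dC/dt = Q C_in − Q C − k V C.
At steady state: 0 = Q C_in − (Q + kV) C_ss, so C_ss = Q C_in/(Q + kV).
C_ss = 0.158·4.62/(0.158 + 0.0389·9.37) = 0.72996/0.52249 = 1.3971 mol/L.

1.40 mol/L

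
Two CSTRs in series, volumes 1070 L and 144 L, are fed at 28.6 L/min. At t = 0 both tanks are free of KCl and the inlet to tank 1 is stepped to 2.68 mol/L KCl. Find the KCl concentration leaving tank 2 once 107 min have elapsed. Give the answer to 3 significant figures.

Species balance on tank i: dCᵢ/dt = (Cᵢ₋₁ − Cᵢ)/τᵢ with τᵢ = Vᵢ/Q.
τ₁ = 1070/28.6 = 37.413 min; τ₂ = 144/28.6 = 5.0350 min.
Tank 1: C₁ = C_in(1 − e^(−t/τ₁)). Tank 2 (τ₁ ≠ τ₂): C₂ = C_in[1 − (τ₁ e^(−t/τ₁) − τ₂ e^(−t/τ₂))/(τ₁ − τ₂)].
At t = 107: e^(−t/τ₁) = 0.057269, e^(−t/τ₂) = 5.8971e-10.
C₂ = 2.68·[1 − (37.413·0.057269 − 5.0350·5.8971e-10)/(32.378)] = 2.68·0.93383 = 2.5027 mol/L.

2.50 mol/L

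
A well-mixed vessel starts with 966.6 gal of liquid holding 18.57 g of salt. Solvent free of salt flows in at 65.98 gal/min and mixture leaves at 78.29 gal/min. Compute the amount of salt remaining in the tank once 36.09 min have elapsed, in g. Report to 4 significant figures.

Total volume: dV/dt = Q_in − Q_out = -12.3100 gal/min, so V(t) = 966.6 − 12.3100 t and V(36.09) = 522.332 gal.
No salt enters, so dm/dt = −Q_out · (m/V).
Separate: dm/m = −Q_out dt/V(t) ⇒ ln(m/m₀) = −(Q_out/(Q_in−Q_out)) ln(V/V₀).
m = m₀ (V₀/V)^(Q_out/(Q_in−Q_out)) = 18.57 × (966.6/522.332)^(-6.35987) = 0.370526 g.

0.3705 g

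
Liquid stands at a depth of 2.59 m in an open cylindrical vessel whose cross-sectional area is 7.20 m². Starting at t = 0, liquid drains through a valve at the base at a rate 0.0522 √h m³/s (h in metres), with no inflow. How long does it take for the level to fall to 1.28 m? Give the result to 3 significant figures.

132 s

A dh/dt = −Q_out = −0.0522 √h.
Separate and integrate: 2(√h − √h₀) = −(0.0522/A) t.
t = 2A(√h₀ − √h)/0.0522 = 2·7.20·(√2.59 − √1.28)/0.0522
  = 14.400 × (1.6093 − 1.1314) / 0.0522 = 131.86 s.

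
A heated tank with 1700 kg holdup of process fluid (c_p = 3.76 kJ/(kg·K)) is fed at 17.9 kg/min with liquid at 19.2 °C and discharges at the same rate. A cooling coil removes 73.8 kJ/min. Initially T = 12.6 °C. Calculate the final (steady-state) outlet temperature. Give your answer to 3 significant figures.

M c_p dT/dt = ṁ c_p (T_in − T) − Q̇.
At steady state dT/dt = 0 ⇒ T_ss = T_in − Q̇/(ṁ c_p) = 19.2 − 73.8/(17.9·3.76) = 18.103 °C.

18.1 °C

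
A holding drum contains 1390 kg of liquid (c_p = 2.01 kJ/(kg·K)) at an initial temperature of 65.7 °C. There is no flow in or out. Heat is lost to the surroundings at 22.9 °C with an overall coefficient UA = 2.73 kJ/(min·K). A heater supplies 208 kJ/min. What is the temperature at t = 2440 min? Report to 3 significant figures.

96.0 °C

M c_p dT/dt = −UA(T − T_amb) + Q̇.
dT/dt = (T_ss − T)/τ with T_ss = T_amb + Q̇/UA = 22.9 + 208/2.73 = 99.090 °C, τ = M c_p/UA = 1390·2.01/2.73 = 1023.4 min.
Solution: T(t) = T_ss + (T₀ − T_ss) e^(−t/τ).
T(2440) = 99.090 + (-33.390)·0.092163 = 96.013 °C.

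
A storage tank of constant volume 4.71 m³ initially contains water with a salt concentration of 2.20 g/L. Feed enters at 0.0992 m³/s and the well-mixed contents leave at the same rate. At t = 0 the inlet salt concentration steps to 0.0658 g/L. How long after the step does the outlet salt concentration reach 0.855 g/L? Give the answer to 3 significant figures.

Species balance: V dC/dt = Q(C_in − C) ⇒ τ = V/Q = 47.480 s.
C(t) = C_in + (C₀ − C_in) e^(−t/τ). Set C = 0.855 and solve for t:
e^(−t/τ) = (C − C_in)/(C₀ − C_in) = (0.855 − 0.0658)/(2.20 − 0.0658) = 0.36979
t = −τ ln(…) = 47.480 × 0.99483 = 47.234 s.

47.2 s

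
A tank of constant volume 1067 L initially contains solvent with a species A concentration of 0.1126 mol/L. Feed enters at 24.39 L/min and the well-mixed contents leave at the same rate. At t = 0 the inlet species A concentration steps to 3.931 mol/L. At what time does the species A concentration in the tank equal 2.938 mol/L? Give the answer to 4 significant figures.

Species balance: V dC/dt = Q(C_in − C) ⇒ τ = V/Q = 43.7474 min.
C(t) = C_in + (C₀ − C_in) e^(−t/τ). Set C = 2.938 and solve for t:
e^(−t/τ) = (C − C_in)/(C₀ − C_in) = (2.938 − 3.931)/(0.1126 − 3.931) = 0.260057
t = −τ ln(…) = 43.7474 × 1.34686 = 58.9215 min.

58.92 min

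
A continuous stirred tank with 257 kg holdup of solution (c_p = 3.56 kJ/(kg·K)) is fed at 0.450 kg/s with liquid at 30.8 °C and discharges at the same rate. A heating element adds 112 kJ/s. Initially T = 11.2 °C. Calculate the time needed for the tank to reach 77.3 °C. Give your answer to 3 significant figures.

766 s

Unsteady energy balance on the tank contents: M c_p dT/dt = ṁ c_p (T_in − T) + 112.
τ = M/ṁ = 571.11 s; T_ss = T_in + Q̇/(ṁ c_p) = 100.71 °C.
T(t) = T_ss + (T₀ − T_ss) e^(−t/τ). Set T = 77.3:
e^(−t/τ) = (77.3 − 100.71)/(11.2 − 100.71) = 0.26156
t = −571.11 · ln(0.26156) = 765.92 s.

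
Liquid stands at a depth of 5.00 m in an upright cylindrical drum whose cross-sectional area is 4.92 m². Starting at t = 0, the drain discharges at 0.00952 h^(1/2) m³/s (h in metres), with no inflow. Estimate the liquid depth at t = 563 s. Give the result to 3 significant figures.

With no inflow, A dh/dt = −0.00952 √h.
∫ h^(−1/2) dh = −(0.00952/A) ∫ dt, giving 2√h = 2√h₀ − (0.00952/A) t.
√h = √5.00 − 0.00952·563/(2·4.92) = 2.2361 − 0.54469 = 1.6914.
h = 1.6914² = 2.8608 m.

2.86 m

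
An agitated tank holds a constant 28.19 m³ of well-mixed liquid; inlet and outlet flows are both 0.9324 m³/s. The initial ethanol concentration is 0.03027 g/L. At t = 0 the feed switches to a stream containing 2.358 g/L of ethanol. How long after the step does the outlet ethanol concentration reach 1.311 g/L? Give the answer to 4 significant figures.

24.16 s

Accumulation = in − out for the solute gives V dC/dt = Q(C_in − C), so τ = V/Q = 30.2338 s.
C(t) = C_in + (C₀ − C_in) e^(−t/τ). Set C = 1.311 and solve for t:
e^(−t/τ) = (C − C_in)/(C₀ − C_in) = (1.311 − 2.358)/(0.03027 − 2.358) = 0.449794
t = −τ ln(…) = 30.2338 × 0.798965 = 24.1557 s.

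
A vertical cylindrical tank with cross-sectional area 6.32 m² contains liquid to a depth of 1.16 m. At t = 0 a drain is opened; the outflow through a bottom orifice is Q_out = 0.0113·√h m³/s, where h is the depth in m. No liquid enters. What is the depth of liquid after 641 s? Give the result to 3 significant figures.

0.254 m

With no inflow, A dh/dt = −0.0113 √h.
Separate and integrate: 2(√h − √h₀) = −(0.0113/A) t.
√h = √1.16 − 0.0113·641/(2·6.32) = 1.0770 − 0.57305 = 0.50399.
h = 0.50399² = 0.25400 m.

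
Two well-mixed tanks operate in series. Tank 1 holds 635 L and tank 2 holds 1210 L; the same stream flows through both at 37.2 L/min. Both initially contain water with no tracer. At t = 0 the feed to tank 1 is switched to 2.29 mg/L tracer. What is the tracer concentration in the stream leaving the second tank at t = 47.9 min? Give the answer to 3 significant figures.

Time constants: τᵢ = Vᵢ/Q for each well-mixed tank.
τ₁ = 635/37.2 = 17.070 min; τ₂ = 1210/37.2 = 32.527 min.
Tank 1: C₁ = C_in(1 − e^(−t/τ₁)). Tank 2 (τ₁ ≠ τ₂): C₂ = C_in[1 − (τ₁ e^(−t/τ₁) − τ₂ e^(−t/τ₂))/(τ₁ − τ₂)].
At t = 47.9: e^(−t/τ₁) = 0.060440, e^(−t/τ₂) = 0.22932.
C₂ = 2.29·[1 − (17.070·0.060440 − 32.527·0.22932)/(-15.457)] = 2.29·0.58417 = 1.3378 mg/L.

1.34 mg/L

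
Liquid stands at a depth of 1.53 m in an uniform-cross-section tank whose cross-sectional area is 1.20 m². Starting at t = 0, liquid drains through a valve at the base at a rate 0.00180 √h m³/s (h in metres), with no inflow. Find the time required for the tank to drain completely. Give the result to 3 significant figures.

1650 s

Accumulation of liquid (constant cross-section A): A dh/dt = −0.00180 √h.
∫ h^(−1/2) dh = −(0.00180/A) ∫ dt, giving 2√h = 2√h₀ − (0.00180/A) t.
Tank is empty when √h = 0: t_empty = 2A√h₀/0.00180.
t_empty = 2·1.20·√1.53/0.00180 = 2.4000·1.2369/0.00180 = 1649.2 s.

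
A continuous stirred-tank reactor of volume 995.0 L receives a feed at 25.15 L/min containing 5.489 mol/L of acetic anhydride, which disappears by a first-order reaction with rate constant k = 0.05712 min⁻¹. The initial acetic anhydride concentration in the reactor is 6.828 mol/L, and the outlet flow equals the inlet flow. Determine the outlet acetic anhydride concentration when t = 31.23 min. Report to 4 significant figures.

V dC/dt = Q(C_in − C) − k V C.
This is linear with rate a = Q/V + k = 0.0823964 min⁻¹.
C_ss = Q C_in/(Q + kV) = 1.68384 mol/L; C(t) = C_ss + (C₀ − C_ss) e^(−a t).
C(31.23) = 1.68384 + (5.14416)·e^(−0.0823964·31.23) = 1.68384 + (5.14416)·0.0762880 = 2.07627 mol/L.

2.076 mol/L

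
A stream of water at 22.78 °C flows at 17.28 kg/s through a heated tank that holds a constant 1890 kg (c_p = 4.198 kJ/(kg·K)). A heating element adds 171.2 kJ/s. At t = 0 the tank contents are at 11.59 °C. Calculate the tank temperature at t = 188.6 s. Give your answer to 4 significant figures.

22.72 °C

Unsteady energy balance on the tank contents: M c_p dT/dt = ṁ c_p (T_in − T) + 171.2.
τ = M/ṁ = 109.375 s; T_ss = T_in + Q̇/(ṁ c_p) = 22.78 + 171.2/(17.28·4.198) = 25.1400 °C.
Solution: T(t) = T_ss + (T₀ − T_ss) e^(−t/τ).
T(188.6) = 25.1400 + (-13.5500)·e^(−188.6/109.375) = 25.1400 + (-13.5500)·0.178290 = 22.7242 °C.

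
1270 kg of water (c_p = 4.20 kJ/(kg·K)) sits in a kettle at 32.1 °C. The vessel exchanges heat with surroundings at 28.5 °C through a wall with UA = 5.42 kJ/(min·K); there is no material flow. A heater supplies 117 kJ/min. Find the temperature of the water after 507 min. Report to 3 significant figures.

39.3 °C

Lumped-capacitance energy balance: M c_p dT/dt = UA(T_amb − T) + Q̇.
dT/dt = (T_ss − T)/τ with T_ss = T_amb + Q̇/UA = 28.5 + 117/5.42 = 50.087 °C, τ = M c_p/UA = 1270·4.20/5.42 = 984.13 min.
Solution: T(t) = T_ss + (T₀ − T_ss) e^(−t/τ).
T(507) = 50.087 + (-17.987)·0.59740 = 39.342 °C.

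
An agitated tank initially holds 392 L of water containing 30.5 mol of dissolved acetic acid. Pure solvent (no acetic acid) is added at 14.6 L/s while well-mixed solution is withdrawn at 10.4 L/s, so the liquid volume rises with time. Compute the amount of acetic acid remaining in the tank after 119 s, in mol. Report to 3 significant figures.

Let m(t) be the amount of acetic acid. Volume: V(t) = V₀ + (Q_in − Q_out) t = 392 + 4.2000 t; V(119) = 891.80 L.
Solute balance: dm/dt = 0 − Q_out C = −Q_out m/V(t).
dm/m = −Q_out dt/(V₀ + 4.2000 t); integrating gives ln(m/m₀) = −(Q_out/(Q_in−Q_out)) ln(V/V₀).
m = m₀ (V₀/V)^(Q_out/(Q_in−Q_out)) = 30.5 × (392/891.80)^(2.4762) = 3.9842 mol.

3.98 mol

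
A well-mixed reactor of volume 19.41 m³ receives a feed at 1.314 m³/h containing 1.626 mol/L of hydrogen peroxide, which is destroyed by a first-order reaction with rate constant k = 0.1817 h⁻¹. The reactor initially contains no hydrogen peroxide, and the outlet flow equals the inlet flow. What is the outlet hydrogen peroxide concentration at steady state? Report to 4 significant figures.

Species balance: V dC/dt = Q C_in − Q C − k V C.
Steady state (dC/dt = 0): C_ss = Q C_in/(Q + kV) = C_in/(1 + kV/Q).
C_ss = 1.314·1.626/(1.314 + 0.1817·19.41) = 2.13656/4.84080 = 0.441366 mol/L.

0.4414 mol/L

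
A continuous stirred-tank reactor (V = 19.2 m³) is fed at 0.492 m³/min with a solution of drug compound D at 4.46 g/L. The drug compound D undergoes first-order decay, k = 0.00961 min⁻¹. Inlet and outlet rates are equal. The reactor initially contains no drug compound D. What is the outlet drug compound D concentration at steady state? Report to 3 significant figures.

3.24 g/L

Accumulation = in − out − consumed: V dC/dt = Q C_in − Q C − k V C.
Steady state (dC/dt = 0): C_ss = Q C_in/(Q + kV) = C_in/(1 + kV/Q).
C_ss = 0.492·4.46/(0.492 + 0.00961·19.2) = 2.1943/0.67651 = 3.2436 g/L.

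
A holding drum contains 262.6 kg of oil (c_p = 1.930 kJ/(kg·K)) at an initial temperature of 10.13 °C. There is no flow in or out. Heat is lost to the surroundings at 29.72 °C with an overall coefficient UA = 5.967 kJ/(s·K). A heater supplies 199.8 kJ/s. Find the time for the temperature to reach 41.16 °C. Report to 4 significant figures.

74.63 s

M c_p dT/dt = −UA(T − T_amb) + Q̇.
τ = M c_p/UA = 84.9368 s; T_ss = T_amb + Q̇/UA = 29.72 + 199.8/5.967 = 63.2042 °C.
T(t) = T_ss + (T₀ − T_ss)e^(−t/τ); set T = 41.16:
t = −τ ln[(T − T_ss)/(T₀ − T_ss)] = −84.9368 · ln(0.415346) = 74.6291 s.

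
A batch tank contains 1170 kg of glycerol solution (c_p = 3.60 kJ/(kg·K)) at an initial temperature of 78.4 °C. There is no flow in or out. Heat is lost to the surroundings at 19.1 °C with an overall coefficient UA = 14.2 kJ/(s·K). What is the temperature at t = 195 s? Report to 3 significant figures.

Lumped-capacitance energy balance: M c_p dT/dt = UA(T_amb − T).
dT/dt = (T_ss − T)/τ with T_ss = T_amb = 19.100 °C, τ = M c_p/UA = 1170·3.60/14.2 = 296.62 s.
This is linear first-order; T(t) = T_ss + (T₀ − T_ss) e^(−t/τ).
T(195) = 19.100 + (59.300)·0.51819 = 49.829 °C.

49.8 °C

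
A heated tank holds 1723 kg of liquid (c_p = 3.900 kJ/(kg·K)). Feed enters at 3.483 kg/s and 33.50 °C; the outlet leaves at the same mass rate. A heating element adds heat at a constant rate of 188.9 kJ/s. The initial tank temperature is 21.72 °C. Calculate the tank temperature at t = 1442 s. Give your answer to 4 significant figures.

Energy balance: M c_p dT/dt = ṁ c_p (T_in − T) + 188.9.
τ = M/ṁ = 494.688 s; T_ss = T_in + Q̇/(ṁ c_p) = 33.50 + 188.9/(3.483·3.900) = 47.4064 °C.
This is linear first-order; T(t) = T_ss + (T₀ − T_ss) e^(−t/τ).
T(1442) = 47.4064 + (-25.6864)·e^(−1442/494.688) = 47.4064 + (-25.6864)·0.0542059 = 46.0140 °C.

46.01 °C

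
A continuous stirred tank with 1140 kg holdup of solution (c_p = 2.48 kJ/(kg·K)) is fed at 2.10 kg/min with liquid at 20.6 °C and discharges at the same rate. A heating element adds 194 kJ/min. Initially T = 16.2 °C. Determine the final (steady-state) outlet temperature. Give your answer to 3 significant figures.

57.9 °C

M c_p dT/dt = ṁ c_p (T_in − T) + Q̇.
At steady state dT/dt = 0 ⇒ T_ss = T_in + Q̇/(ṁ c_p) = 20.6 + 194/(2.10·2.48) = 57.850 °C.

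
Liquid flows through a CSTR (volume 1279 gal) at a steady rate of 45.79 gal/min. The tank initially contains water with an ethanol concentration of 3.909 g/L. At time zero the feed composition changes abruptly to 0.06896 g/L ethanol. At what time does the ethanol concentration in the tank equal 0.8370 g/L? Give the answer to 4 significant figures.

44.95 min

Species balance: V dC/dt = Q(C_in − C) ⇒ τ = V/Q = 27.9319 min.
C(t) = C_in + (C₀ − C_in) e^(−t/τ). Set C = 0.8370 and solve for t:
e^(−t/τ) = (C − C_in)/(C₀ − C_in) = (0.8370 − 0.06896)/(3.909 − 0.06896) = 0.200008
t = −τ ln(…) = 27.9319 × 1.60940 = 44.9534 min.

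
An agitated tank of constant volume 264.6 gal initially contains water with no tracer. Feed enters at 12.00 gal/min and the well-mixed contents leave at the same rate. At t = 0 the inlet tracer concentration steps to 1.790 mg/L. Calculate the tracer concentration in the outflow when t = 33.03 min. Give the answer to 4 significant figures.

1.390 mg/L

Species balance on the tank: V dC/dt = Q(C_in − C).
Time constant τ = V/Q = 264.6/12.00 = 22.0500 min.
Solution: C(t) = C_in + (C₀ − C_in) e^(−t/τ).
C(33.03) = 1.790 + (0 − 1.790)·e^(−33.03/22.0500) = 1.790 + (-1.79000)·0.223586 = 1.38978 mg/L.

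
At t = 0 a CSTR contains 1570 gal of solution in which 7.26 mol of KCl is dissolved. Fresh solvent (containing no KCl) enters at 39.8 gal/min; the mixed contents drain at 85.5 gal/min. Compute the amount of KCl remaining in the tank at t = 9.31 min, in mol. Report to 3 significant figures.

Total volume: dV/dt = Q_in − Q_out = -45.700 gal/min, so V(t) = 1570 − 45.700 t and V(9.31) = 1144.5 gal.
Species balance (pure solvent in): dm/dt = −Q_out · m/V(t).
dm/m = −Q_out dt/(V₀ − 45.700 t); integrating gives ln(m/m₀) = −(Q_out/(Q_in−Q_out)) ln(V/V₀).
m = m₀ (V₀/V)^(Q_out/(Q_in−Q_out)) = 7.26 × (1570/1144.5)^(-1.8709) = 4.0190 mol.

4.02 mol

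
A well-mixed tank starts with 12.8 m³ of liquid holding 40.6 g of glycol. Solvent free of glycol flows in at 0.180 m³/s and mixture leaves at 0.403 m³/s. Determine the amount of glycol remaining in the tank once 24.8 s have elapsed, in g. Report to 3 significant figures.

Let m(t) be the amount of glycol. Volume: V(t) = V₀ + (Q_in − Q_out) t = 12.8 − 0.22300 t; V(24.8) = 7.2696 m³.
Solute balance: dm/dt = 0 − Q_out C = −Q_out m/V(t).
dm/m = −Q_out dt/(V₀ − 0.22300 t); integrating gives ln(m/m₀) = −(Q_out/(Q_in−Q_out)) ln(V/V₀).
m = m₀ (V₀/V)^(Q_out/(Q_in−Q_out)) = 40.6 × (12.8/7.2696)^(-1.8072) = 14.605 g.

14.6 g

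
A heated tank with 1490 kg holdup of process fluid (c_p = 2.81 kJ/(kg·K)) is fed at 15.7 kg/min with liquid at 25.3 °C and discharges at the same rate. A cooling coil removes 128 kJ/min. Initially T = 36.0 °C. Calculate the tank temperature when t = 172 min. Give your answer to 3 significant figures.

24.6 °C

M c_p dT/dt = ṁ c_p (T_in − T) − Q̇.
τ = M/ṁ = 94.904 min; T_ss = T_in − Q̇/(ṁ c_p) = 25.3 − 128/(15.7·2.81) = 22.399 °C.
Integrating: T(t) = T_ss + (T₀ − T_ss) e^(−t/τ).
T(172) = 22.399 + (13.601)·e^(−172/94.904) = 22.399 + (13.601)·0.16327 = 24.619 °C.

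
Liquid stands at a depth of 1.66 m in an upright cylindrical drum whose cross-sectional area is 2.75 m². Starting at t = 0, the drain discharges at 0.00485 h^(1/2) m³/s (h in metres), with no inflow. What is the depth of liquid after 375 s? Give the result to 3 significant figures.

With no inflow, A dh/dt = −0.00485 √h.
∫ h^(−1/2) dh = −(0.00485/A) ∫ dt, giving 2√h = 2√h₀ − (0.00485/A) t.
√h = √1.66 − 0.00485·375/(2·2.75) = 1.2884 − 0.33068 = 0.95773.
h = 0.95773² = 0.91724 m.

0.917 m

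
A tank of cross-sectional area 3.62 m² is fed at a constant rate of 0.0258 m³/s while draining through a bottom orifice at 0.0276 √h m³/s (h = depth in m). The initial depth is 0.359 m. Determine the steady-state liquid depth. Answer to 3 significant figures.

Mass balance (ρ constant): A dh/dt = Q_in − 0.0276 √h. At steady state dh/dt = 0:
Q_in = 0.0276 √h_ss ⇒ √h_ss = 0.0258/0.0276 = 0.93478.
h_ss = 0.93478² = 0.87382 m. (Since h₀ = 0.359 m < h_ss, the level will rise toward this value.)

0.874 m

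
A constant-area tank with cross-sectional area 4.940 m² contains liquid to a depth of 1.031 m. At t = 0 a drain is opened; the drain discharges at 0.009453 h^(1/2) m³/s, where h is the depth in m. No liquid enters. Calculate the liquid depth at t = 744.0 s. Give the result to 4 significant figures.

With no inflow, A dh/dt = −0.009453 √h.
∫ h^(−1/2) dh = −(0.009453/A) ∫ dt, giving 2√h = 2√h₀ − (0.009453/A) t.
√h = √1.031 − 0.009453·744.0/(2·4.940) = 1.01538 − 0.711845 = 0.303536.
h = 0.303536² = 0.0921343 m.

0.09213 m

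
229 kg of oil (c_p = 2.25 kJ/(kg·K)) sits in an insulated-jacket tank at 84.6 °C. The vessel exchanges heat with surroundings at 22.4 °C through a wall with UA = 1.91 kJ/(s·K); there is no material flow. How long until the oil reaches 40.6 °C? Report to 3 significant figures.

332 s

Unsteady energy balance on the tank contents: M c_p dT/dt = −UA(T − T_amb).
τ = M c_p/UA = 269.76 s; T_ss = T_amb = 22.400 °C.
T(t) = T_ss + (T₀ − T_ss)e^(−t/τ); set T = 40.6:
t = −τ ln[(T − T_ss)/(T₀ − T_ss)] = −269.76 · ln(0.29260) = 331.52 s.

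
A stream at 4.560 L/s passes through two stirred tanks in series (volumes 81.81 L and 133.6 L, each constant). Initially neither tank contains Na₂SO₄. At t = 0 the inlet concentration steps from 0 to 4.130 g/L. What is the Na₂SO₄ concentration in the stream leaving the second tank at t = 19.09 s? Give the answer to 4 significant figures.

Time constants: τᵢ = Vᵢ/Q for each well-mixed tank.
τ₁ = 81.81/4.560 = 17.9408 s; τ₂ = 133.6/4.560 = 29.2982 s.
Solving the cascade with C₁(0)=C₂(0)=0 gives C₂(t) = C_in[1 − (τ₁ e^(−t/τ₁) − τ₂ e^(−t/τ₂))/(τ₁ − τ₂)].
At t = 19.09: e^(−t/τ₁) = 0.345054, e^(−t/τ₂) = 0.521224.
C₂ = 4.130·[1 − (17.9408·0.345054 − 29.2982·0.521224)/(-11.3575)] = 4.130·0.200488 = 0.828015 g/L.

0.8280 g/L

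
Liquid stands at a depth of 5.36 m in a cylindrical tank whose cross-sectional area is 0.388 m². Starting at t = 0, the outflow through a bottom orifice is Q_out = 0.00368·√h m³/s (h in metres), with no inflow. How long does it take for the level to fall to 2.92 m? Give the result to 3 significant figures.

128 s

Volume balance on the tank: A dh/dt = −0.00368 √h.
This is separable: 2 d(√h)/dt = −0.00368/A, so √h = √h₀ − (0.00368/(2A)) t.
t = 2A(√h₀ − √h)/0.00368 = 2·0.388·(√5.36 − √2.92)/0.00368
  = 0.77600 × (2.3152 − 1.7088) / 0.00368 = 127.86 s.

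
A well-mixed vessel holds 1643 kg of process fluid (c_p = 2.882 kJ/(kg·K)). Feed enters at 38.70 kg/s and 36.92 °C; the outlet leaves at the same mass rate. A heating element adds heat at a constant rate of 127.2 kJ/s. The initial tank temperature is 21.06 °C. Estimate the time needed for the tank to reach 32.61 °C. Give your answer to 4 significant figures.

Energy balance: M c_p dT/dt = ṁ c_p (T_in − T) + 127.2.
τ = M/ṁ = 42.4548 s; T_ss = T_in + Q̇/(ṁ c_p) = 38.0605 °C.
T(t) = T_ss + (T₀ − T_ss) e^(−t/τ). Set T = 32.61:
e^(−t/τ) = (32.61 − 38.0605)/(21.06 − 38.0605) = 0.320607
t = −42.4548 · ln(0.320607) = 48.2940 s.

48.29 s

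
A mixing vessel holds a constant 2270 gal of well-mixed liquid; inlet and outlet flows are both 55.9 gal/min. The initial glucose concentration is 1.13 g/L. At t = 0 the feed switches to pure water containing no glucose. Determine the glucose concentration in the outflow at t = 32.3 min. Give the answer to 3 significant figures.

0.510 g/L

Mass balance on the solute (V constant): V dC/dt = Q(C_in − C).
Rewrite as dC/dt + C/τ = C_in/τ, τ = V/Q = 40.608 min.
This is linear first-order; C(t) = C_in + (C₀ − C_in) e^(−t/τ).
C(32.3) = 0 + (1.13 − 0)·e^(−32.3/40.608) = 0 + (1.1300)·0.45140 = 0.51008 g/L.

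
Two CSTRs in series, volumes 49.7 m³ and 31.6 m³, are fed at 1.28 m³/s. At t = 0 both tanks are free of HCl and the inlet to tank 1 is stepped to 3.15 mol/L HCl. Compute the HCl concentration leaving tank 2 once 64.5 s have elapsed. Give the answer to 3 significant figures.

1.91 mol/L

Time constants: τᵢ = Vᵢ/Q for each well-mixed tank.
τ₁ = 49.7/1.28 = 38.828 s; τ₂ = 31.6/1.28 = 24.688 s.
Solving the cascade with C₁(0)=C₂(0)=0 gives C₂(t) = C_in[1 − (τ₁ e^(−t/τ₁) − τ₂ e^(−t/τ₂))/(τ₁ − τ₂)].
At t = 64.5: e^(−t/τ₁) = 0.18992, e^(−t/τ₂) = 0.073339.
C₂ = 3.15·[1 − (38.828·0.18992 − 24.688·0.073339)/(14.141)] = 3.15·0.60655 = 1.9106 mol/L.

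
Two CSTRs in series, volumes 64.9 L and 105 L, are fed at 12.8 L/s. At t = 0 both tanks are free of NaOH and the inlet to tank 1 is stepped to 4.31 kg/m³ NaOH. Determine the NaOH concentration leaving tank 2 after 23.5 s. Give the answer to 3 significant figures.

Each tank obeys Vᵢ dCᵢ/dt = Q(Cᵢ₋₁ − Cᵢ), so τᵢ = Vᵢ/Q.
τ₁ = 64.9/12.8 = 5.0703 s; τ₂ = 105/12.8 = 8.2031 s.
Solving the cascade with C₁(0)=C₂(0)=0 gives C₂(t) = C_in[1 − (τ₁ e^(−t/τ₁) − τ₂ e^(−t/τ₂))/(τ₁ − τ₂)].
At t = 23.5: e^(−t/τ₁) = 0.0097078, e^(−t/τ₂) = 0.056997.
C₂ = 4.31·[1 − (5.0703·0.0097078 − 8.2031·0.056997)/(-3.1328)] = 4.31·0.86647 = 3.7345 kg/m³.

3.73 kg/m³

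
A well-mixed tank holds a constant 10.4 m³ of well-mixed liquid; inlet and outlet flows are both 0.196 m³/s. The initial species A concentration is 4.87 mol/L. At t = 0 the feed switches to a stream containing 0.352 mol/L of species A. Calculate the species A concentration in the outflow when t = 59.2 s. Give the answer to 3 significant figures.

Transient balance on the dissolved component: V dC/dt = Q(C_in − C).
Time constant τ = V/Q = 10.4/0.196 = 53.061 s.
This is linear first-order; C(t) = C_in + (C₀ − C_in) e^(−t/τ).
C(59.2) = 0.352 + (4.87 − 0.352)·e^(−59.2/53.061) = 0.352 + (4.5180)·0.32769 = 1.8325 mol/L.

1.83 mol/L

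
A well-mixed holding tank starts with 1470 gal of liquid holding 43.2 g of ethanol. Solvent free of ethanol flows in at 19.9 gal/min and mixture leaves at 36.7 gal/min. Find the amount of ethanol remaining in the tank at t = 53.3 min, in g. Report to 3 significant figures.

5.55 g

Let m(t) be the amount of ethanol. Volume: V(t) = V₀ + (Q_in − Q_out) t = 1470 − 16.800 t; V(53.3) = 574.56 gal.
No ethanol enters, so dm/dt = −Q_out · (m/V).
dm/m = −Q_out dt/(V₀ − 16.800 t); integrating gives ln(m/m₀) = −(Q_out/(Q_in−Q_out)) ln(V/V₀).
m = m₀ (V₀/V)^(Q_out/(Q_in−Q_out)) = 43.2 × (1470/574.56)^(-2.1845) = 5.5493 g.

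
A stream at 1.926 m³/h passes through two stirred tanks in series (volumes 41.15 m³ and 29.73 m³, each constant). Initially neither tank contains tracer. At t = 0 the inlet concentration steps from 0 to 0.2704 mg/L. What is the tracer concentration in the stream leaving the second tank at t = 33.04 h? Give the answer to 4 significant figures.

0.1456 mg/L

Time constants: τᵢ = Vᵢ/Q for each well-mixed tank.
τ₁ = 41.15/1.926 = 21.3655 h; τ₂ = 29.73/1.926 = 15.4361 h.
Solving the cascade with C₁(0)=C₂(0)=0 gives C₂(t) = C_in[1 − (τ₁ e^(−t/τ₁) − τ₂ e^(−t/τ₂))/(τ₁ − τ₂)].
At t = 33.04: e^(−t/τ₁) = 0.213010, e^(−t/τ₂) = 0.117604.
C₂ = 0.2704·[1 − (21.3655·0.213010 − 15.4361·0.117604)/(5.92939)] = 0.2704·0.538617 = 0.145642 mg/L.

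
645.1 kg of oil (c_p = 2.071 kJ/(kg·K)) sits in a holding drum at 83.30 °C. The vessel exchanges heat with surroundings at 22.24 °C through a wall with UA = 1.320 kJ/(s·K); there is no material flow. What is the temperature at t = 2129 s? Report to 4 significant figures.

29.69 °C

Unsteady energy balance on the tank contents: M c_p dT/dt = −UA(T − T_amb).
dT/dt = (T_ss − T)/τ with T_ss = T_amb = 22.2400 °C, τ = M c_p/UA = 645.1·2.071/1.320 = 1012.12 s.
T approaches T_ss exponentially: T(t) = T_ss + (T₀ − T_ss) e^(−t/τ).
T(2129) = 22.2400 + (61.0600)·0.122029 = 29.6911 °C.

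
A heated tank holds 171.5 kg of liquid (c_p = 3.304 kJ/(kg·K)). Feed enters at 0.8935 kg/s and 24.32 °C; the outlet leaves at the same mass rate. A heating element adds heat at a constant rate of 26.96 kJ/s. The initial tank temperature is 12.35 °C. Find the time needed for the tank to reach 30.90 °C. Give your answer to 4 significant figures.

405.4 s

First-law balance (no shaft work): M c_p dT/dt = ṁ c_p (T_in − T) + 26.96.
τ = M/ṁ = 191.942 s; T_ss = T_in + Q̇/(ṁ c_p) = 33.4524 °C.
T(t) = T_ss + (T₀ − T_ss) e^(−t/τ). Set T = 30.90:
e^(−t/τ) = (30.90 − 33.4524)/(12.35 − 33.4524) = 0.120953
t = −191.942 · ln(0.120953) = 405.448 s.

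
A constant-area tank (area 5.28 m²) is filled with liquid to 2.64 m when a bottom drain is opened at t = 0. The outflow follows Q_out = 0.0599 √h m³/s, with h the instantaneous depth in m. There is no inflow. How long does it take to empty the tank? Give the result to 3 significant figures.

286 s

Unsteady balance on liquid volume: A dh/dt = −0.0599 √h.
This is separable: 2 d(√h)/dt = −0.0599/A, so √h = √h₀ − (0.0599/(2A)) t.
Set h = 0: 2√h₀ = (0.0599/A) t_empty ⇒ t_empty = 2A√h₀/0.0599.
t_empty = 2·5.28·√2.64/0.0599 = 10.560·1.6248/0.0599 = 286.44 s.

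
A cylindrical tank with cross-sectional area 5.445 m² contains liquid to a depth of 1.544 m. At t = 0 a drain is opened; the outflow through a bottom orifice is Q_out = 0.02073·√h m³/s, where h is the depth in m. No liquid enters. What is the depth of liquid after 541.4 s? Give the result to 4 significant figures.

0.04494 m

Accumulation of liquid (constant cross-section A): A dh/dt = −0.02073 √h.
∫ h^(−1/2) dh = −(0.02073/A) ∫ dt, giving 2√h = 2√h₀ − (0.02073/A) t.
√h = √1.544 − 0.02073·541.4/(2·5.445) = 1.24258 − 1.03060 = 0.211979.
h = 0.211979² = 0.0449351 m.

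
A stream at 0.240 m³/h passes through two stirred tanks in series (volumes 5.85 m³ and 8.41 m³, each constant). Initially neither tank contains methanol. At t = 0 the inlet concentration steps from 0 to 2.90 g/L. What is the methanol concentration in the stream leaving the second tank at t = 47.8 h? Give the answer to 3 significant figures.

1.40 g/L

Each tank obeys Vᵢ dCᵢ/dt = Q(Cᵢ₋₁ − Cᵢ), so τᵢ = Vᵢ/Q.
τ₁ = 5.85/0.240 = 24.375 h; τ₂ = 8.41/0.240 = 35.042 h.
Solving the cascade with C₁(0)=C₂(0)=0 gives C₂(t) = C_in[1 − (τ₁ e^(−t/τ₁) − τ₂ e^(−t/τ₂))/(τ₁ − τ₂)].
At t = 47.8: e^(−t/τ₁) = 0.14071, e^(−t/τ₂) = 0.25561.
C₂ = 2.90·[1 − (24.375·0.14071 − 35.042·0.25561)/(-10.667)] = 2.90·0.48182 = 1.3973 g/L.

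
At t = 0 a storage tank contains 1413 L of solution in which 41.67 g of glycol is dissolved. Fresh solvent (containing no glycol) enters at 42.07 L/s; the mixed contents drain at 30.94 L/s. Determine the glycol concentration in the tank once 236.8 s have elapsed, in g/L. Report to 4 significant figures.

0.0005517 g/L

Total volume: dV/dt = Q_in − Q_out = 11.1300 L/s, so V(t) = 1413 + 11.1300 t and V(236.8) = 4048.58 L.
Solute balance: dm/dt = 0 − Q_out C = −Q_out m/V(t).
Separate: dm/m = −Q_out dt/V(t) ⇒ ln(m/m₀) = −(Q_out/(Q_in−Q_out)) ln(V/V₀).
m = m₀ (V₀/V)^(Q_out/(Q_in−Q_out)) = 41.67 × (1413/4048.58)^(2.77987) = 2.23344 g.
C = m/V = 2.23344/4048.58 = 0.000551658 g/L.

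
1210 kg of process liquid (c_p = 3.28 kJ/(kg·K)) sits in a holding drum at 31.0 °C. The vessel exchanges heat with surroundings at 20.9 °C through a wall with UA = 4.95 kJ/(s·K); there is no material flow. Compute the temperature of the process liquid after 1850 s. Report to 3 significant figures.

M c_p dT/dt = −UA(T − T_amb).
dT/dt = (T_ss − T)/τ with T_ss = T_amb = 20.900 °C, τ = M c_p/UA = 1210·3.28/4.95 = 801.78 s.
This is linear first-order; T(t) = T_ss + (T₀ − T_ss) e^(−t/τ).
T(1850) = 20.900 + (10.100)·0.099522 = 21.905 °C.

21.9 °C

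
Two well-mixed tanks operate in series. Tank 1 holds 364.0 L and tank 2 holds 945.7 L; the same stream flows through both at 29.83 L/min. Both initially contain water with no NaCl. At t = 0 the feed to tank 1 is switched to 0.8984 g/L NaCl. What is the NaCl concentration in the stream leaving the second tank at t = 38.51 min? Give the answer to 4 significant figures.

Each tank obeys Vᵢ dCᵢ/dt = Q(Cᵢ₋₁ − Cᵢ), so τᵢ = Vᵢ/Q.
τ₁ = 364.0/29.83 = 12.2025 min; τ₂ = 945.7/29.83 = 31.7030 min.
Solving the cascade with C₁(0)=C₂(0)=0 gives C₂(t) = C_in[1 − (τ₁ e^(−t/τ₁) − τ₂ e^(−t/τ₂))/(τ₁ − τ₂)].
At t = 38.51: e^(−t/τ₁) = 0.0425994, e^(−t/τ₂) = 0.296795.
C₂ = 0.8984·[1 − (12.2025·0.0425994 − 31.7030·0.296795)/(-19.5005)] = 0.8984·0.544141 = 0.488856 g/L.

0.4889 g/L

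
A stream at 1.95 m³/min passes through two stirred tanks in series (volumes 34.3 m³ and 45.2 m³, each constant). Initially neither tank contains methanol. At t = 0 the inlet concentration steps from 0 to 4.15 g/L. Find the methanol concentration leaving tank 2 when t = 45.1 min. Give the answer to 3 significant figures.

2.70 g/L

Each tank obeys Vᵢ dCᵢ/dt = Q(Cᵢ₋₁ − Cᵢ), so τᵢ = Vᵢ/Q.
τ₁ = 34.3/1.95 = 17.590 min; τ₂ = 45.2/1.95 = 23.179 min.
Tank 1: C₁ = C_in(1 − e^(−t/τ₁)). Tank 2 (τ₁ ≠ τ₂): C₂ = C_in[1 − (τ₁ e^(−t/τ₁) − τ₂ e^(−t/τ₂))/(τ₁ − τ₂)].
At t = 45.1: e^(−t/τ₁) = 0.076997, e^(−t/τ₂) = 0.14289.
C₂ = 4.15·[1 − (17.590·0.076997 − 23.179·0.14289)/(-5.5897)] = 4.15·0.64976 = 2.6965 g/L.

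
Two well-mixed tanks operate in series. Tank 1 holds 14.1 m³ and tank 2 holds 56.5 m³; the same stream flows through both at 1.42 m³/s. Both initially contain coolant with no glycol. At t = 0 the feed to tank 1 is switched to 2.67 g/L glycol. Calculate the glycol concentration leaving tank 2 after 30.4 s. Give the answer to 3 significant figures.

1.05 g/L

Each tank obeys Vᵢ dCᵢ/dt = Q(Cᵢ₋₁ − Cᵢ), so τᵢ = Vᵢ/Q.
τ₁ = 14.1/1.42 = 9.9296 s; τ₂ = 56.5/1.42 = 39.789 s.
Solving the cascade with C₁(0)=C₂(0)=0 gives C₂(t) = C_in[1 − (τ₁ e^(−t/τ₁) − τ₂ e^(−t/τ₂))/(τ₁ − τ₂)].
At t = 30.4: e^(−t/τ₁) = 0.046815, e^(−t/τ₂) = 0.46578.
C₂ = 2.67·[1 − (9.9296·0.046815 − 39.789·0.46578)/(-29.859)] = 2.67·0.39489 = 1.0544 g/L.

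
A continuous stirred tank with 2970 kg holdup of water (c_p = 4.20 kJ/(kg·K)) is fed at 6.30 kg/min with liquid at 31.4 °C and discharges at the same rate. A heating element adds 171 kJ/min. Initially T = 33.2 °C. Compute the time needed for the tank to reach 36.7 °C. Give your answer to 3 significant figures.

M c_p dT/dt = ṁ c_p (T_in − T) + Q̇.
τ = M/ṁ = 471.43 min; T_ss = T_in + Q̇/(ṁ c_p) = 37.863 °C.
T(t) = T_ss + (T₀ − T_ss) e^(−t/τ). Set T = 36.7:
e^(−t/τ) = (36.7 − 37.863)/(33.2 − 37.863) = 0.24934
t = −471.43 · ln(0.24934) = 654.78 min.

655 min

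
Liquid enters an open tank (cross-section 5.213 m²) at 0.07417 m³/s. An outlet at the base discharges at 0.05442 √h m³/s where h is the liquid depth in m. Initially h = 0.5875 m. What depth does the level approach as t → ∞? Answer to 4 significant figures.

Volume balance on the tank: A dh/dt = Q_in − 0.05442 √h. At steady state dh/dt = 0:
Q_in = 0.05442 √h_ss ⇒ √h_ss = 0.07417/0.05442 = 1.36292.
h_ss = 1.36292² = 1.85755 m. (Since h₀ = 0.5875 m < h_ss, the level will rise toward this value.)

1.858 m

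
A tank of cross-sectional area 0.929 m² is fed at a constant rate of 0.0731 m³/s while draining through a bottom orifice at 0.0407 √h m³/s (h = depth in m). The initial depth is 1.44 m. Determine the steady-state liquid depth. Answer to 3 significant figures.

A dh/dt = Q_in − 0.0407 √h. Steady state requires inflow = outflow:
Q_in = 0.0407 √h_ss ⇒ √h_ss = 0.0731/0.0407 = 1.7961.
h_ss = 1.7961² = 3.2259 m. (Since h₀ = 1.44 m < h_ss, the level will rise toward this value.)

3.23 m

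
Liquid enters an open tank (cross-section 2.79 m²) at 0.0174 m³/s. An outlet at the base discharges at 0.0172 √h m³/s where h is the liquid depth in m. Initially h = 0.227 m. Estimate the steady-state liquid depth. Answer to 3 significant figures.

A dh/dt = Q_in − 0.0172 √h. Steady state requires inflow = outflow:
Q_in = 0.0172 √h_ss ⇒ √h_ss = 0.0174/0.0172 = 1.0116.
h_ss = 1.0116² = 1.0234 m. (Since h₀ = 0.227 m < h_ss, the level will rise toward this value.)

1.02 m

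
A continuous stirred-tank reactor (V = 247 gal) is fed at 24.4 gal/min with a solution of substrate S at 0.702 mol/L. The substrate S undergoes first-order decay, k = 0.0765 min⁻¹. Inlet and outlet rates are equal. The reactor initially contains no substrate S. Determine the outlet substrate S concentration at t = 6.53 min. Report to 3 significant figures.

Accumulation = in − out − consumed: V dC/dt = Q C_in − Q C − k V C.
dC/dt = (Q/V) C_in − (Q/V + k) C; effective rate a = Q/V + k = 0.098785 + 0.0765 = 0.17529 min⁻¹.
C_ss = Q C_in/(Q + kV) = 0.39563 mol/L; C(t) = C_ss + (C₀ − C_ss) e^(−a t).
C(6.53) = 0.39563 + (-0.39563)·e^(−0.17529·6.53) = 0.39563 + (-0.39563)·0.31835 = 0.26968 mol/L.

0.270 mol/L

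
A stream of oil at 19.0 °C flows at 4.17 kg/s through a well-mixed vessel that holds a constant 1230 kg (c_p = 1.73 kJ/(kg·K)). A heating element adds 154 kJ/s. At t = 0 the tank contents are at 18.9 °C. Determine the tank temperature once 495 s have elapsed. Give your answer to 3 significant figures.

M c_p dT/dt = ṁ c_p (T_in − T) + Q̇.
Rearrange: dT/dt = (T_ss − T)/τ with τ = M/ṁ = 294.96 s and T_ss = T_in + Q̇/(ṁ c_p) = 40.347 °C.
Solution: T(t) = T_ss + (T₀ − T_ss) e^(−t/τ).
T(495) = 40.347 + (-21.447)·e^(−495/294.96) = 40.347 + (-21.447)·0.18672 = 36.343 °C.

36.3 °C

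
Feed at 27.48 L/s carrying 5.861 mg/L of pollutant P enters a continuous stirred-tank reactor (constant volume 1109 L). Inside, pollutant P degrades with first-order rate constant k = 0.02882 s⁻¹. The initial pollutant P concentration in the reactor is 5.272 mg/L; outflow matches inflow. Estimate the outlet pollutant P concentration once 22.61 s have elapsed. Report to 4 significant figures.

Accumulation = in − out − consumed: V dC/dt = Q C_in − Q C − k V C.
This is linear with rate a = Q/V + k = 0.0535991 s⁻¹.
C_ss = Q C_in/(Q + kV) = 2.70956 mg/L; C(t) = C_ss + (C₀ − C_ss) e^(−a t).
C(22.61) = 2.70956 + (2.56244)·e^(−0.0535991·22.61) = 2.70956 + (2.56244)·0.297639 = 3.47224 mg/L.

3.472 mg/L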